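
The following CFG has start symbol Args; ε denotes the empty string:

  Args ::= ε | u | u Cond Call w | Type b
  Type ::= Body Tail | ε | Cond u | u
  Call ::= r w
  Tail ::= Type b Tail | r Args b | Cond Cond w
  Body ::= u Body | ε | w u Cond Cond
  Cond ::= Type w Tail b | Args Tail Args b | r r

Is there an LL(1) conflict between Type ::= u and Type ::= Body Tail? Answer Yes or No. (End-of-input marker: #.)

FIRST(u) = { u } and FIRST(Body Tail) = { b, r, u, w }.
Both contain u, so the two alternatives are not disjoint — LL(1) conflict.

Yes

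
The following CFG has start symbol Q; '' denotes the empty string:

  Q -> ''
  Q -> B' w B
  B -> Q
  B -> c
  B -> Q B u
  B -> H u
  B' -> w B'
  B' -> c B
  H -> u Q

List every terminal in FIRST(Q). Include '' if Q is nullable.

{ c, w, '' }

Q -> '' contributes ''.
From Q -> B' w B: add FIRST(B') = { c, w }.
Union: FIRST(Q) = { c, w, '' }.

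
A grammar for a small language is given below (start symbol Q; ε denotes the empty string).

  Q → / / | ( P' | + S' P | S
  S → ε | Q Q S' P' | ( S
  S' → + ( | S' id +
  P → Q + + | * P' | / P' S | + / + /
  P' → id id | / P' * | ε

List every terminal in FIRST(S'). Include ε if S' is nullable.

{ + }

S' → + ( contributes {+}.
From S' → S' id +: add FIRST(S') = { + }.
Union: FIRST(S') = { + }.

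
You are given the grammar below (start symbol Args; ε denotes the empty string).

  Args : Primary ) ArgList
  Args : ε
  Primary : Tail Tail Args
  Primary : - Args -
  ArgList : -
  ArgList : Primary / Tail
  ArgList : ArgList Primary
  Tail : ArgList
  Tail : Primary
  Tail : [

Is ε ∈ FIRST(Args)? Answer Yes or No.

Args has an ε-production, so Args ⇒ ε.

Yes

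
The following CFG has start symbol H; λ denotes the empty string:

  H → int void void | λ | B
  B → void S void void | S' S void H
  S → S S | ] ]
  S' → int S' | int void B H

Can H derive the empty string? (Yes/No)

H has an λ-production, so H ⇒ λ.

Yes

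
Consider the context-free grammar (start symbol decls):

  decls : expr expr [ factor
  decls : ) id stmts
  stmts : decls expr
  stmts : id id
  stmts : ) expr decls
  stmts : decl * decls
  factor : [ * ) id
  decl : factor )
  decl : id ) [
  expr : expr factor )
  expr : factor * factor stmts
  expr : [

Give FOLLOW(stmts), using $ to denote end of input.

In decls : ) id stmts: stmts is at the end, add FOLLOW(decls) = { $, ), [ }.
In expr : factor * factor stmts: stmts is at the end, add FOLLOW(expr) = { $, ), [ }.
Union: FOLLOW(stmts) = { $, ), [ }.

{ $, ), [ }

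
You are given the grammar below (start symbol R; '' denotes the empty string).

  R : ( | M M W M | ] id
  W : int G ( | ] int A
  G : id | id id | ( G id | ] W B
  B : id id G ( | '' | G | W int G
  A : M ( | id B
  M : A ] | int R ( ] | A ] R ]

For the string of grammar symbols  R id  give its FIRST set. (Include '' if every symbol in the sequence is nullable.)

Add FIRST(R) = { (, ], id, int }; R is not nullable, stop.

{ (, ], id, int }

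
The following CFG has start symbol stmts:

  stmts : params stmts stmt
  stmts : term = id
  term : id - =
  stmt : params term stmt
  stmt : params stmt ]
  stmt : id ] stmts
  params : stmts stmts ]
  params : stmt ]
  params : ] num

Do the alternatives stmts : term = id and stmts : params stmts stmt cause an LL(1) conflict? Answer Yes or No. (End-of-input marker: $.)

Yes

FIRST(term = id) = { id } and FIRST(params stmts stmt) = { ], id }.
Both contain id, so the two alternatives are not disjoint — LL(1) conflict.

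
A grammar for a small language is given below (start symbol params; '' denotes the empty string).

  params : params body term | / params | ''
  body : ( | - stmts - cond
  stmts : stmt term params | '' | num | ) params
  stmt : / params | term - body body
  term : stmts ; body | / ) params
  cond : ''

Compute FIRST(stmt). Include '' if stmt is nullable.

{ ), /, ;, num }

stmt : / params contributes {/}.
From stmt : term - body body: add FIRST(term) = { ), /, ;, num }.
Union: FIRST(stmt) = { ), /, ;, num }.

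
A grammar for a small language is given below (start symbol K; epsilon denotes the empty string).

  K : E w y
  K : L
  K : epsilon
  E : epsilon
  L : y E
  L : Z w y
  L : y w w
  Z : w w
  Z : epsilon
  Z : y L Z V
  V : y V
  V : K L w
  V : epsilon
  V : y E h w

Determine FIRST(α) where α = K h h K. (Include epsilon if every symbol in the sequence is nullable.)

Add FIRST(K)\{epsilon} = { w, y }; K is nullable, continue.
h is a terminal; add {h} and stop.

{ h, w, y }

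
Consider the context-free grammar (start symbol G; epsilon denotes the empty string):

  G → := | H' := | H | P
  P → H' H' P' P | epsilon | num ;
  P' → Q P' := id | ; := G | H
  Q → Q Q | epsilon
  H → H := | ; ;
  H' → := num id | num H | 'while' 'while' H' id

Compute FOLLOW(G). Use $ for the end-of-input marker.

G is the start symbol, so $ ∈ FOLLOW(G).
In P' → ; := G: G is at the end, add FOLLOW(P') = { $, 'while', :=, num }.
Union: FOLLOW(G) = { $, 'while', :=, num }.

{ $, 'while', :=, num }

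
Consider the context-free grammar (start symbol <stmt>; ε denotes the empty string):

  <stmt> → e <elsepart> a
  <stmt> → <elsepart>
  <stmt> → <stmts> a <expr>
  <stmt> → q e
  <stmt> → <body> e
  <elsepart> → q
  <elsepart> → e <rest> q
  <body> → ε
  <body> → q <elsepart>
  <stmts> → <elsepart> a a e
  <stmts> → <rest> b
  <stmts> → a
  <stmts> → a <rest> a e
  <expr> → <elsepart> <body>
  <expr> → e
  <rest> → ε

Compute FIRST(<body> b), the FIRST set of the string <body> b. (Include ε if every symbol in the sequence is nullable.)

{ b, q }

Add FIRST(<body>)\{ε} = { q }; <body> is nullable, continue.
b is a terminal; add {b} and stop.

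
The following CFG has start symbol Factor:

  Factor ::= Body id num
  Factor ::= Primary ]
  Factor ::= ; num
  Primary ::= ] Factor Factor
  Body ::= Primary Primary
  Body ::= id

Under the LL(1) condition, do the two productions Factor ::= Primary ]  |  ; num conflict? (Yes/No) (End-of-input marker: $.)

FIRST(Primary ]) = { ] } and FIRST(; num) = { ; }.
The FIRST sets are disjoint and neither alternative is nullable — no conflict.

No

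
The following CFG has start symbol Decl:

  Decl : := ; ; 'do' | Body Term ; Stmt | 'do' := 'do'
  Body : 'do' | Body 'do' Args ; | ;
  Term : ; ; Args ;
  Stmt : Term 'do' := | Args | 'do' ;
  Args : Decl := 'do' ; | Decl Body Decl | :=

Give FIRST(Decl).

Decl : := ; ; 'do' contributes {:=}.
From Decl : Body Term ; Stmt: add FIRST(Body) = { 'do', ; }.
Decl : 'do' := 'do' contributes {'do'}.
Union: FIRST(Decl) = { 'do', :=, ; }.

{ 'do', :=, ; }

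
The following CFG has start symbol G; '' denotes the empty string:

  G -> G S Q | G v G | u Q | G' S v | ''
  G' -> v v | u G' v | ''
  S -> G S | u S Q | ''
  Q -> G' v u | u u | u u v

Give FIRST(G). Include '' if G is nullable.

{ u, v, '' }

From G -> G S Q: G, S nullable, take FIRST(G) ∪ FIRST(S) ∪ FIRST(Q) = { u, v }.
From G -> G v G: G nullable, take FIRST(G) ∪ {v} = { u, v }.
G -> u Q contributes {u}.
From G -> G' S v: G', S nullable, take FIRST(G') ∪ FIRST(S) ∪ {v} = { u, v }.
G -> '' contributes ''.
Union: FIRST(G) = { u, v, '' }.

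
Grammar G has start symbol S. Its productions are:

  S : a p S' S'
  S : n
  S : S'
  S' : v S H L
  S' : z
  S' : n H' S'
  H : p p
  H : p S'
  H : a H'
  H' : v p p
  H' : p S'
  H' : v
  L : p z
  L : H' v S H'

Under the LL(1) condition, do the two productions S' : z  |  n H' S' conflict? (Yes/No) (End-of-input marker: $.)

No

FIRST(z) = { z } and FIRST(n H' S') = { n }.
The FIRST sets are disjoint and neither alternative is nullable — no conflict.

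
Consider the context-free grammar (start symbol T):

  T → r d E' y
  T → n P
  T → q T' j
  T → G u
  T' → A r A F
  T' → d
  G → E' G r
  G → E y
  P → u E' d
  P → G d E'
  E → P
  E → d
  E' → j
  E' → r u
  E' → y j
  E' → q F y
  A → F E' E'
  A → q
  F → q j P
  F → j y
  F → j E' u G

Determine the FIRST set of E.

From E → P: add FIRST(P) = { d, j, q, r, u, y }.
E → d contributes {d}.
Union: FIRST(E) = { d, j, q, r, u, y }.

{ d, j, q, r, u, y }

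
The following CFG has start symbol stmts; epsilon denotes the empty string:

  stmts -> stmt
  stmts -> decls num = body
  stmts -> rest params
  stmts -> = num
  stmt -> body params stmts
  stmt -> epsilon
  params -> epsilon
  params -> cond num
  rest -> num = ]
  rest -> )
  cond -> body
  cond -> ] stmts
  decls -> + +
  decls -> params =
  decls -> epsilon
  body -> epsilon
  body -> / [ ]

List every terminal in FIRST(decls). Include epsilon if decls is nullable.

{ +, /, =, ], num, epsilon }

decls -> + + contributes {+}.
From decls -> params =: params nullable, take FIRST(params) ∪ {=} = { /, =, ], num }.
decls -> epsilon contributes epsilon.
Union: FIRST(decls) = { +, /, =, ], num, epsilon }.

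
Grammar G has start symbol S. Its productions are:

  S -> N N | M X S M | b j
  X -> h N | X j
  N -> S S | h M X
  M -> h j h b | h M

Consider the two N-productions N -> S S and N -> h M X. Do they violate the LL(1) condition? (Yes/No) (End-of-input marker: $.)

Yes

FIRST(S S) = { b, h } and FIRST(h M X) = { h }.
Both contain h, so the two alternatives are not disjoint — LL(1) conflict.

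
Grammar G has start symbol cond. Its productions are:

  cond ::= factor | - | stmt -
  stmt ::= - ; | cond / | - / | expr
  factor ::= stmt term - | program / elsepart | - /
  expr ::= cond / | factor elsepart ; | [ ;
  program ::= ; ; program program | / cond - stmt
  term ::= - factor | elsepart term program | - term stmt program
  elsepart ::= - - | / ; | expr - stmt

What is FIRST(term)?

term ::= - factor contributes {-}.
From term ::= elsepart term program: add FIRST(elsepart) = { -, /, ;, [ }.
term ::= - term stmt program contributes {-}.
Union: FIRST(term) = { -, /, ;, [ }.

{ -, /, ;, [ }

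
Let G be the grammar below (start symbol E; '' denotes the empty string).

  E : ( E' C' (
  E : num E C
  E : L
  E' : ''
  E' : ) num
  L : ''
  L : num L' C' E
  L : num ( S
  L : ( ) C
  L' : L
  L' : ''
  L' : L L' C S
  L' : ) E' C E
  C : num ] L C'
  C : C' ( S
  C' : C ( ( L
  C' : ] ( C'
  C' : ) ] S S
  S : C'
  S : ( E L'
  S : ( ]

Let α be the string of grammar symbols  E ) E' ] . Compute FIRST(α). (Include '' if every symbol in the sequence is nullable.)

Add FIRST(E)\{''} = { (, num }; E is nullable, continue.
) is a terminal; add {)} and stop.

{ (, ), num }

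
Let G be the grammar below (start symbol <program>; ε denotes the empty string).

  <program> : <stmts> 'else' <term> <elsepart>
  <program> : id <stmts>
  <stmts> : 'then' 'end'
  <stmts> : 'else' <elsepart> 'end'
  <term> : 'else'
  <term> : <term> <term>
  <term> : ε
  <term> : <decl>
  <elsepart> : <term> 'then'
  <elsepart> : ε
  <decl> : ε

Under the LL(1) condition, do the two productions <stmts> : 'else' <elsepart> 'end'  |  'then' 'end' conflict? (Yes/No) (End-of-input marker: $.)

FIRST('else' <elsepart> 'end') = { 'else' } and FIRST('then' 'end') = { 'then' }.
The FIRST sets are disjoint and neither alternative is nullable — no conflict.

No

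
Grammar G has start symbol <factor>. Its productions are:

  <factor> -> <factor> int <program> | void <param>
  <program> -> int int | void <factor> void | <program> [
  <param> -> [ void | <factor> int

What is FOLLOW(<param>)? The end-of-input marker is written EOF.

In <factor> -> void <param>: <param> is at the end, add FOLLOW(<factor>) = { EOF, int, void }.
Union: FOLLOW(<param>) = { EOF, int, void }.

{ EOF, int, void }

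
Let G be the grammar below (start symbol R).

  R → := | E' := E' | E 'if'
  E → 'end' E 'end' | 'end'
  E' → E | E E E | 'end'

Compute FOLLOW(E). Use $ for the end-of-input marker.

In R → E 'if': add FIRST('if') = { 'if' }.
In E → 'end' E 'end': add FIRST('end') = { 'end' }.
In E' → E: E is at the end, add FOLLOW(E') = { $, := }.
In E' → E E E: add FIRST(E E) = { 'end' }.
In E' → E E E: add FIRST(E) = { 'end' }.
In E' → E E E: E is at the end, add FOLLOW(E') = { $, := }.
Union: FOLLOW(E) = { $, 'end', 'if', := }.

{ $, 'end', 'if', := }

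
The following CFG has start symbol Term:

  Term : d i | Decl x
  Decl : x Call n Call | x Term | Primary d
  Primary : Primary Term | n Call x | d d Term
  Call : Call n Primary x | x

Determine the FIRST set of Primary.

From Primary : Primary Term: add FIRST(Primary) = { d, n }.
Primary : n Call x contributes {n}.
Primary : d d Term contributes {d}.
Union: FIRST(Primary) = { d, n }.

{ d, n }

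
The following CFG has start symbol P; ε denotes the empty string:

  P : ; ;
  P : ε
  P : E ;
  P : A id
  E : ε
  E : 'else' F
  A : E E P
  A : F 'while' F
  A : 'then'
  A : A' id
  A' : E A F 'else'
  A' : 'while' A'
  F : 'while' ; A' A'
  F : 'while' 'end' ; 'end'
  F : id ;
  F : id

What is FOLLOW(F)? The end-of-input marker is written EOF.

{ 'else', 'then', 'while', ;, id }

In E : 'else' F: F is at the end, add FOLLOW(E) = { 'else', 'then', 'while', ;, id }.
In A : F 'while' F: add FIRST('while' F) = { 'while' }.
In A : F 'while' F: F is at the end, add FOLLOW(A) = { 'while', id }.
In A' : E A F 'else': add FIRST('else') = { 'else' }.
Union: FOLLOW(F) = { 'else', 'then', 'while', ;, id }.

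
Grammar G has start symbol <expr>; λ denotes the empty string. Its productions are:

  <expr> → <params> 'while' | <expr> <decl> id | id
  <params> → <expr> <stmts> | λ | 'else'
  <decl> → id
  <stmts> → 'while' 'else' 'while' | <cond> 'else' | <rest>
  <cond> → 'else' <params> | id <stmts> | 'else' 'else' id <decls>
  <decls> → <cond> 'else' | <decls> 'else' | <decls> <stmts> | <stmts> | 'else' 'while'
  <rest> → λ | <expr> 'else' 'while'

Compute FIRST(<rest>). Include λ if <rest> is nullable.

{ 'else', 'while', id, λ }

<rest> → λ contributes λ.
From <rest> → <expr> 'else' 'while': add FIRST(<expr>) = { 'else', 'while', id }.
Union: FIRST(<rest>) = { 'else', 'while', id, λ }.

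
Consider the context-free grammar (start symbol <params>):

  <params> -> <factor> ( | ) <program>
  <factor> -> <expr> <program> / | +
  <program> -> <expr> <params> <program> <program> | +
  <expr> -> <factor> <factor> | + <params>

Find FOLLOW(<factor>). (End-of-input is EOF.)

In <params> -> <factor> (: add FIRST(() = { ( }.
In <expr> -> <factor> <factor>: add FIRST(<factor>) = { + }.
In <expr> -> <factor> <factor>: <factor> is at the end, add FOLLOW(<expr>) = { ), + }.
Union: FOLLOW(<factor>) = { (, ), + }.

{ (, ), + }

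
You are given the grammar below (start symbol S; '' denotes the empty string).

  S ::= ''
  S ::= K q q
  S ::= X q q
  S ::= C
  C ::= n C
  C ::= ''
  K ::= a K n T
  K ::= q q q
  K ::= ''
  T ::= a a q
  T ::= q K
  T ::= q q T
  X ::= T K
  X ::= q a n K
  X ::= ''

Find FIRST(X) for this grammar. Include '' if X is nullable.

From X ::= T K: add FIRST(T) = { a, q }.
X ::= q a n K contributes {q}.
X ::= '' contributes ''.
Union: FIRST(X) = { a, q, '' }.

{ a, q, '' }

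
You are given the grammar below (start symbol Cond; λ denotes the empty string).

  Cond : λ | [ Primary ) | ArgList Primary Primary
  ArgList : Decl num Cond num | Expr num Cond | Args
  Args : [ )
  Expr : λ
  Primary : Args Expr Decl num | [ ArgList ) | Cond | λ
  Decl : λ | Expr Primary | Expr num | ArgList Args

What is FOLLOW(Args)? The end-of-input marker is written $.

{ $, ), [, num }

In ArgList : Args: Args is at the end, add FOLLOW(ArgList) = { $, ), [, num }.
In Primary : Args Expr Decl num: add FIRST(Expr Decl num) = { [, num }.
In Decl : ArgList Args: Args is at the end, add FOLLOW(Decl) = { num }.
Union: FOLLOW(Args) = { $, ), [, num }.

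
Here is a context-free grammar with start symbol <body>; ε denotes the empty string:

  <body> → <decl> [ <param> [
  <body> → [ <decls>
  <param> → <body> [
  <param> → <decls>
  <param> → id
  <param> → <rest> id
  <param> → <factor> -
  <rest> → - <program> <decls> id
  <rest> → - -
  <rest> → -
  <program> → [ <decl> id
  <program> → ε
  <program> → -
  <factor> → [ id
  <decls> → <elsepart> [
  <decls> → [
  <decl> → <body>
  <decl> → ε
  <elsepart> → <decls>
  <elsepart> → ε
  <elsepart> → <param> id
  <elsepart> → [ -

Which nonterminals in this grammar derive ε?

Directly nullable (have an ε-production): <program>, <decl>, <elsepart>.
No other nonterminal has a production whose RHS symbols are all nullable.

{ <decl>, <elsepart>, <program> }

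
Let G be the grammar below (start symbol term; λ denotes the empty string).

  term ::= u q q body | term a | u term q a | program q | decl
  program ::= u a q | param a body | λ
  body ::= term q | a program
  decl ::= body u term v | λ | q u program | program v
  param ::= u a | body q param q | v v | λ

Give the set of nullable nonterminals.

Directly nullable (have an λ-production): program, decl, param.
term ::= decl with every symbol nullable, so term is nullable.
No other nonterminal has a production whose RHS symbols are all nullable.

{ decl, param, program, term }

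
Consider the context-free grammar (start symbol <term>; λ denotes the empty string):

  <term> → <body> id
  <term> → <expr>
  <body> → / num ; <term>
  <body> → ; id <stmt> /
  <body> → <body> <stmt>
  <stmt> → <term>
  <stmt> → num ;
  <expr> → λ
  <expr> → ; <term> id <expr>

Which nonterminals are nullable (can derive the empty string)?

Directly nullable (have an λ-production): <expr>.
<stmt> → <term> with every symbol nullable, so <stmt> is nullable.
<term> → <expr> with every symbol nullable, so <term> is nullable.
No other nonterminal has a production whose RHS symbols are all nullable.

{ <expr>, <stmt>, <term> }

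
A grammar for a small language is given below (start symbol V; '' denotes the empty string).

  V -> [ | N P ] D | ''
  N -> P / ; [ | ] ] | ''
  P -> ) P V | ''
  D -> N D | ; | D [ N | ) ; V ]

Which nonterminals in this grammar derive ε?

{ N, P, V }

Directly nullable (have an ''-production): V, N, P.
No other nonterminal has a production whose RHS symbols are all nullable.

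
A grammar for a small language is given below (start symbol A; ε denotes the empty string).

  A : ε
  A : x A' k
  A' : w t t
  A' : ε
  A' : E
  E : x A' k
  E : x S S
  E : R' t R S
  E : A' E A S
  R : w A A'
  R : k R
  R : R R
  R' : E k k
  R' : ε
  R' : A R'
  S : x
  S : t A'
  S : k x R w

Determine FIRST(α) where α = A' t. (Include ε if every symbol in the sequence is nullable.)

{ t, w, x }

Add FIRST(A')\{ε} = { t, w, x }; A' is nullable, continue.
t is a terminal; add {t} and stop.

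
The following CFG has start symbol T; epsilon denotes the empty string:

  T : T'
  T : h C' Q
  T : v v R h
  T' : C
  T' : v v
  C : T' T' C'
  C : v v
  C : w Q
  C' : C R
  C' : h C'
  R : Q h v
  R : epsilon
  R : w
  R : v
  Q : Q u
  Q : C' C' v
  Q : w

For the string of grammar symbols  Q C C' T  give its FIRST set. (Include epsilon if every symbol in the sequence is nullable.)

{ h, v, w }

Add FIRST(Q) = { h, v, w }; Q is not nullable, stop.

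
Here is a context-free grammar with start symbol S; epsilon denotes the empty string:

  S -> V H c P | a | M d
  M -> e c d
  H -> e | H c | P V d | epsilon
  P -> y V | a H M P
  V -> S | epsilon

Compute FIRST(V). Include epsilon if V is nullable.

{ a, c, e, y, epsilon }

From V -> S: add FIRST(S) = { a, c, e, y }.
V -> epsilon contributes epsilon.
Union: FIRST(V) = { a, c, e, y, epsilon }.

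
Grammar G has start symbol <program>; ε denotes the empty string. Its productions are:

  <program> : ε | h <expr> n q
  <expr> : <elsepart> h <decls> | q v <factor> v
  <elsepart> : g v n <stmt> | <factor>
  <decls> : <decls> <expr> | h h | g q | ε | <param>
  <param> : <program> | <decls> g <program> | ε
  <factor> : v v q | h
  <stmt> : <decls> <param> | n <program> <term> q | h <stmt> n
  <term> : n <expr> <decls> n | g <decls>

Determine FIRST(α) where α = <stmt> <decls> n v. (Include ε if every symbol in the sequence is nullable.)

Add FIRST(<stmt>)\{ε} = { g, h, n, q, v }; <stmt> is nullable, continue.
Add FIRST(<decls>)\{ε} = { g, h, q, v }; <decls> is nullable, continue.
n is a terminal; add {n} and stop.

{ g, h, n, q, v }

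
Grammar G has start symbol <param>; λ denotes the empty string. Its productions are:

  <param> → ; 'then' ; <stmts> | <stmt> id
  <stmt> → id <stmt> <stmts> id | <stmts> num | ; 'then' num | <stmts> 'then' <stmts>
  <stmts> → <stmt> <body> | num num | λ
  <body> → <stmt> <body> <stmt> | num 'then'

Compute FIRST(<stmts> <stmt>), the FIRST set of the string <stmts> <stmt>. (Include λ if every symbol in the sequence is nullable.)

{ 'then', ;, id, num }

Add FIRST(<stmts>)\{λ} = { 'then', ;, id, num }; <stmts> is nullable, continue.
Add FIRST(<stmt>) = { 'then', ;, id, num }; <stmt> is not nullable, stop.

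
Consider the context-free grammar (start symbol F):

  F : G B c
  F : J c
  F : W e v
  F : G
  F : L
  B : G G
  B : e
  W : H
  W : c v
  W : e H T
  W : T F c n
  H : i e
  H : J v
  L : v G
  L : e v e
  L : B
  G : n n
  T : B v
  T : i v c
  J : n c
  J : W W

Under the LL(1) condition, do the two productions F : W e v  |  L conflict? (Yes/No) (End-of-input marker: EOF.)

Yes

FIRST(W e v) = { c, e, i, n } and FIRST(L) = { e, n, v }.
Both contain e, so the two alternatives are not disjoint — LL(1) conflict.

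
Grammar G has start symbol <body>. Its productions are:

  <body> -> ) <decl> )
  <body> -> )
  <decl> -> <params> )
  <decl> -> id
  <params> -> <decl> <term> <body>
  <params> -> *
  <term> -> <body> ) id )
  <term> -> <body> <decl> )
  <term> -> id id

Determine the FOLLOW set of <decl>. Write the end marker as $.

{ ), id }

In <body> -> ) <decl> ): add FIRST()) = { ) }.
In <params> -> <decl> <term> <body>: add FIRST(<term> <body>) = { ), id }.
In <term> -> <body> <decl> ): add FIRST()) = { ) }.
Union: FOLLOW(<decl>) = { ), id }.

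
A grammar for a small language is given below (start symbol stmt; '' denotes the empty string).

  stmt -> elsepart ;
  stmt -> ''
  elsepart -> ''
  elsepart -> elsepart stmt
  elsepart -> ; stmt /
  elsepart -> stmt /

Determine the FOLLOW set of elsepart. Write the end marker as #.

In stmt -> elsepart ;: add FIRST(;) = { ; }.
In elsepart -> elsepart stmt: add FIRST(stmt)\{''} = { /, ; }.
  Since stmt is nullable, also add FOLLOW(elsepart) = { /, ; }.
Union: FOLLOW(elsepart) = { /, ; }.

{ /, ; }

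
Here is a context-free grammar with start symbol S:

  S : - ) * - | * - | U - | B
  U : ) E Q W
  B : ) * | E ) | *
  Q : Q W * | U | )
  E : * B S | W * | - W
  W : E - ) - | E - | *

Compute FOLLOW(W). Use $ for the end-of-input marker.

In U : ) E Q W: W is at the end, add FOLLOW(U) = { *, - }.
In Q : Q W *: add FIRST(*) = { * }.
In E : W *: add FIRST(*) = { * }.
In E : - W: W is at the end, add FOLLOW(E) = { ), - }.
Union: FOLLOW(W) = { ), *, - }.

{ ), *, - }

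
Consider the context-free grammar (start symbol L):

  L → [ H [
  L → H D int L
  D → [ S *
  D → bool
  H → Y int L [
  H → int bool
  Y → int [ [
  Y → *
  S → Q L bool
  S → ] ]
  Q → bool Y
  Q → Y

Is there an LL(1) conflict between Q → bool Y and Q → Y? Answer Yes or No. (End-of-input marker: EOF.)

FIRST(bool Y) = { bool } and FIRST(Y) = { *, int }.
The FIRST sets are disjoint and neither alternative is nullable — no conflict.

No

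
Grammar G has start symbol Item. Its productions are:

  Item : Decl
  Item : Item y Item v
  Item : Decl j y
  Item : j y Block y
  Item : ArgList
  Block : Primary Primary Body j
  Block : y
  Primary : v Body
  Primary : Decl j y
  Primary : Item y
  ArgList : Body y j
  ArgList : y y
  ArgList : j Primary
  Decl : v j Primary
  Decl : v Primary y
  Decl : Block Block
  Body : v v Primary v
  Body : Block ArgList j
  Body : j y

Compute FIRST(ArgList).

{ j, v, y }

From ArgList : Body y j: add FIRST(Body) = { j, v, y }.
ArgList : y y contributes {y}.
ArgList : j Primary contributes {j}.
Union: FIRST(ArgList) = { j, v, y }.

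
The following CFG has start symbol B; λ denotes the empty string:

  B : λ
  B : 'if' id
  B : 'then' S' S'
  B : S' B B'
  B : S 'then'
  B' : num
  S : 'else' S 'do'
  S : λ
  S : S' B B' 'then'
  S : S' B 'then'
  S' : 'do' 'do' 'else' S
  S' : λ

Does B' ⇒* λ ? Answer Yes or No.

Nullable nonterminals: B, S, S'.
No production of B' has an RHS whose symbols are all nullable, so B' is not nullable.

No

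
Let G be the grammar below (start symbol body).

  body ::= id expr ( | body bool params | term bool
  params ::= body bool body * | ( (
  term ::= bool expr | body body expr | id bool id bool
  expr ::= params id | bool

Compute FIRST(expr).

From expr ::= params id: add FIRST(params) = { (, bool, id }.
expr ::= bool contributes {bool}.
Union: FIRST(expr) = { (, bool, id }.

{ (, bool, id }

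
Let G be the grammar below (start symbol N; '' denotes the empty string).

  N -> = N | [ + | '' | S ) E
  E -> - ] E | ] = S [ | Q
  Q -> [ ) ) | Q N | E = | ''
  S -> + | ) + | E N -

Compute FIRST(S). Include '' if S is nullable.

{ ), +, -, =, [, ] }

S -> + contributes {+}.
S -> ) + contributes {)}.
From S -> E N -: E, N nullable, take FIRST(E) ∪ FIRST(N) ∪ {-} = { ), +, -, =, [, ] }.
Union: FIRST(S) = { ), +, -, =, [, ] }.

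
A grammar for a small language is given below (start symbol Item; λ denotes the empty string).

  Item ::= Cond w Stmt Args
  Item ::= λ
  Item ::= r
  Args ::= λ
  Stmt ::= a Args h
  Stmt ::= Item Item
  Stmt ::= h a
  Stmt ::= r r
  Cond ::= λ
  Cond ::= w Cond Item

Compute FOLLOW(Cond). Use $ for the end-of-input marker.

{ r, w }

In Item ::= Cond w Stmt Args: add FIRST(w Stmt Args) = { w }.
In Cond ::= w Cond Item: add FIRST(Item)\{λ} = { r, w }.
  Since Item is nullable, also add FOLLOW(Cond) = { r, w }.
Union: FOLLOW(Cond) = { r, w }.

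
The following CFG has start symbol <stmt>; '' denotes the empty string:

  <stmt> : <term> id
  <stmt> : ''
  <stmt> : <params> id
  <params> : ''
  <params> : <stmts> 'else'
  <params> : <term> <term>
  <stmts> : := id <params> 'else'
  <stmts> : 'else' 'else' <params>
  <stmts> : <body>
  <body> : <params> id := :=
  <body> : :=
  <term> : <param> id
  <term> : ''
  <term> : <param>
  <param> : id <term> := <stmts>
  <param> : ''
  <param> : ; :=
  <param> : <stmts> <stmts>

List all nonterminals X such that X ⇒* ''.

{ <param>, <params>, <stmt>, <term> }

Directly nullable (have an ''-production): <stmt>, <params>, <term>, <param>.
No other nonterminal has a production whose RHS symbols are all nullable.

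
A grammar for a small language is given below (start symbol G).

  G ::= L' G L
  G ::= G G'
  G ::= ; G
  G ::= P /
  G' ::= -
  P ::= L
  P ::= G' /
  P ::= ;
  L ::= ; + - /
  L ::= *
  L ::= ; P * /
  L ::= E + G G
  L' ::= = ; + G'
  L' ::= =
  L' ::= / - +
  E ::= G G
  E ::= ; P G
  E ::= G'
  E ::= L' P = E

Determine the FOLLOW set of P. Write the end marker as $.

{ *, -, /, ;, = }

In G ::= P /: add FIRST(/) = { / }.
In L ::= ; P * /: add FIRST(* /) = { * }.
In E ::= ; P G: add FIRST(G) = { *, -, /, ;, = }.
In E ::= L' P = E: add FIRST(= E) = { = }.
Union: FOLLOW(P) = { *, -, /, ;, = }.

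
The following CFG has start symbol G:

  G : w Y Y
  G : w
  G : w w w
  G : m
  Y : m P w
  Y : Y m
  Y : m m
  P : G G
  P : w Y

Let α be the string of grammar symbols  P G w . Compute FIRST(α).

{ m, w }

Add FIRST(P) = { m, w }; P is not nullable, stop.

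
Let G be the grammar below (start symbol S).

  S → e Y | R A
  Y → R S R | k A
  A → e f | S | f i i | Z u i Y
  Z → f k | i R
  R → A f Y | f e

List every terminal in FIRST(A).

{ e, f, i }

A → e f contributes {e}.
From A → S: add FIRST(S) = { e, f, i }.
A → f i i contributes {f}.
From A → Z u i Y: add FIRST(Z) = { f, i }.
Union: FIRST(A) = { e, f, i }.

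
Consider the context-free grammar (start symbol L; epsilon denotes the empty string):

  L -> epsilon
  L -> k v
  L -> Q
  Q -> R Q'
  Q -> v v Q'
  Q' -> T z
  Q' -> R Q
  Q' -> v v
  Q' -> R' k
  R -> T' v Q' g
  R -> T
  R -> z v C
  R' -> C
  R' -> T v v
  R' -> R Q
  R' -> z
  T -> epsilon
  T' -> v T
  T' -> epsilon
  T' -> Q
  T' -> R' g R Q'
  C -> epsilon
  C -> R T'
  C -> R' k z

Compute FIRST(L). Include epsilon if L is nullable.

L -> epsilon contributes epsilon.
L -> k v contributes {k}.
From L -> Q: add FIRST(Q) = { g, k, v, z }.
Union: FIRST(L) = { g, k, v, z, epsilon }.

{ g, k, v, z, epsilon }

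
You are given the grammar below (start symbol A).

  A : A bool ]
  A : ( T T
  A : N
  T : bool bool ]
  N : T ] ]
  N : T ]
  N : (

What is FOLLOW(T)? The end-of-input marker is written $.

{ $, ], bool }

In A : ( T T: add FIRST(T) = { bool }.
In A : ( T T: T is at the end, add FOLLOW(A) = { $, bool }.
In N : T ] ]: add FIRST(] ]) = { ] }.
In N : T ]: add FIRST(]) = { ] }.
Union: FOLLOW(T) = { $, ], bool }.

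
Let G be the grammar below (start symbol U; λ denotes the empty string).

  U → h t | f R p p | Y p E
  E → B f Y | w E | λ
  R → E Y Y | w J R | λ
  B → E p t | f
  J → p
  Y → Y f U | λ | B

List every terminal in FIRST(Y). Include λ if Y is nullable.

{ f, p, w, λ }

From Y → Y f U: Y nullable, take FIRST(Y) ∪ {f} = { f, p, w }.
Y → λ contributes λ.
From Y → B: add FIRST(B) = { f, p, w }.
Union: FIRST(Y) = { f, p, w, λ }.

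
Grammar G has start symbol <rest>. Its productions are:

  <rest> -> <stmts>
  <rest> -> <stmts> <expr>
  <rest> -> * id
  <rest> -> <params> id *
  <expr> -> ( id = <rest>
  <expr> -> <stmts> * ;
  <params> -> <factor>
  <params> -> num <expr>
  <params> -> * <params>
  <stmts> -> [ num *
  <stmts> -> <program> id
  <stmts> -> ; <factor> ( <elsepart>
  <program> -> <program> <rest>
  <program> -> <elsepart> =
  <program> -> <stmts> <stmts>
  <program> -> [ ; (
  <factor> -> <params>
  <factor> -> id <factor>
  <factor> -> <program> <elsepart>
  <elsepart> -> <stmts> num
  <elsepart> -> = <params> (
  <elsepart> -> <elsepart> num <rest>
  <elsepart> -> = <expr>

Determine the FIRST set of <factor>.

{ *, ;, =, [, id, num }

From <factor> -> <params>: add FIRST(<params>) = { *, ;, =, [, id, num }.
<factor> -> id <factor> contributes {id}.
From <factor> -> <program> <elsepart>: add FIRST(<program>) = { ;, =, [ }.
Union: FIRST(<factor>) = { *, ;, =, [, id, num }.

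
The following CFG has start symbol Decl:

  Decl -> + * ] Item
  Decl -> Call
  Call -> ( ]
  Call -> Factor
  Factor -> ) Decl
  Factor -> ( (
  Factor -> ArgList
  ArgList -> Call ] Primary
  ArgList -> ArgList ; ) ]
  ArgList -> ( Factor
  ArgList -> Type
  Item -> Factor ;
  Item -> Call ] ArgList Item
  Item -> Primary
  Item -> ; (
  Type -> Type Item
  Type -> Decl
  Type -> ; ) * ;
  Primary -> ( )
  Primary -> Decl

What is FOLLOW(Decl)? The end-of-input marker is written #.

Decl is the start symbol, so # ∈ FOLLOW(Decl).
In Factor -> ) Decl: Decl is at the end, add FOLLOW(Factor) = { #, (, ), +, ;, ] }.
In Type -> Decl: Decl is at the end, add FOLLOW(Type) = { #, (, ), +, ;, ] }.
In Primary -> Decl: Decl is at the end, add FOLLOW(Primary) = { #, (, ), +, ;, ] }.
Union: FOLLOW(Decl) = { #, (, ), +, ;, ] }.

{ #, (, ), +, ;, ] }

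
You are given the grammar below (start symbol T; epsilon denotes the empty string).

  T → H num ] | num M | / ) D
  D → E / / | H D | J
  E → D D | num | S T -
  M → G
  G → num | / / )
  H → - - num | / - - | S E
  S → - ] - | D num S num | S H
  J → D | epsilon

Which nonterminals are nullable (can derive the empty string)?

{ D, E, J }

Directly nullable (have an epsilon-production): J.
E → D D with every symbol nullable, so E is nullable.
D → J with every symbol nullable, so D is nullable.
No other nonterminal has a production whose RHS symbols are all nullable.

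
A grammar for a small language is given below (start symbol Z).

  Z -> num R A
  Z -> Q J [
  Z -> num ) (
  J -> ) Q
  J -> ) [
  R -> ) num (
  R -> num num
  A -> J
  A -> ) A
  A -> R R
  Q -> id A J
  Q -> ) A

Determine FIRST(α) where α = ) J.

) is a terminal; add {)} and stop.

{ ) }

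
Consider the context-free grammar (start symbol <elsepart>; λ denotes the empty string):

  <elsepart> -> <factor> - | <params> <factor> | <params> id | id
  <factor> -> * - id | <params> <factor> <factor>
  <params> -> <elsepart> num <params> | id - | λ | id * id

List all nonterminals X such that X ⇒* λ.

{ <params> }

Directly nullable (have an λ-production): <params>.
No other nonterminal has a production whose RHS symbols are all nullable.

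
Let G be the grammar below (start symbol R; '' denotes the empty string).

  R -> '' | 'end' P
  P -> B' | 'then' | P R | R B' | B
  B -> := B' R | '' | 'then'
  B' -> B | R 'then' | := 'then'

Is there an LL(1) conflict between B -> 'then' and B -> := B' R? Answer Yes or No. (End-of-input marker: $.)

FIRST('then') = { 'then' } and FIRST(:= B' R) = { := }.
The FIRST sets are disjoint and neither alternative is nullable — no conflict.

No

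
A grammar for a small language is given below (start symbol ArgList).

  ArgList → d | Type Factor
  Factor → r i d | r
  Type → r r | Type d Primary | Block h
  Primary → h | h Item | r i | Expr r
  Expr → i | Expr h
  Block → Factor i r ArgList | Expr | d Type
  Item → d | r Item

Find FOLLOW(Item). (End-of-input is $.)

In Primary → h Item: Item is at the end, add FOLLOW(Primary) = { d, h, r }.
In Item → r Item: Item is at the end, add FOLLOW(Item) = { d, h, r }.
Union: FOLLOW(Item) = { d, h, r }.

{ d, h, r }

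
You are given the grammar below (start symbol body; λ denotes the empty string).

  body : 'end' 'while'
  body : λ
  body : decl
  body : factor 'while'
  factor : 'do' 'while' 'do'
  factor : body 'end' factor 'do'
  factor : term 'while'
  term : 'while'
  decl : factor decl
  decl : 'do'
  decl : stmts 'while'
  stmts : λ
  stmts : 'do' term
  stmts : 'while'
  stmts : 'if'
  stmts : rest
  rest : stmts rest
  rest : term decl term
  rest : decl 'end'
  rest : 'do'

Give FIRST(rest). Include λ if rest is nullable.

{ 'do', 'end', 'if', 'while' }

From rest : stmts rest: stmts nullable, take FIRST(stmts) ∪ FIRST(rest) = { 'do', 'end', 'if', 'while' }.
From rest : term decl term: add FIRST(term) = { 'while' }.
From rest : decl 'end': add FIRST(decl) = { 'do', 'end', 'if', 'while' }.
rest : 'do' contributes {'do'}.
Union: FIRST(rest) = { 'do', 'end', 'if', 'while' }.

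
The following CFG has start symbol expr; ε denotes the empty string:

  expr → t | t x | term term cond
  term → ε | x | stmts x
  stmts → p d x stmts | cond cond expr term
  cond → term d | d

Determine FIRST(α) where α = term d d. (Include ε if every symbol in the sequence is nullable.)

Add FIRST(term)\{ε} = { d, p, x }; term is nullable, continue.
d is a terminal; add {d} and stop.

{ d, p, x }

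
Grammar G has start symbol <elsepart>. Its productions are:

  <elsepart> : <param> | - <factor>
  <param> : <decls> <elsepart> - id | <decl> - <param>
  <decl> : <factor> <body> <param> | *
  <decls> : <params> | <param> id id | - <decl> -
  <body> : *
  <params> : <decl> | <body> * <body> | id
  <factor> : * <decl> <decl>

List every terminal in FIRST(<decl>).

From <decl> : <factor> <body> <param>: add FIRST(<factor>) = { * }.
<decl> : * contributes {*}.
Union: FIRST(<decl>) = { * }.

{ * }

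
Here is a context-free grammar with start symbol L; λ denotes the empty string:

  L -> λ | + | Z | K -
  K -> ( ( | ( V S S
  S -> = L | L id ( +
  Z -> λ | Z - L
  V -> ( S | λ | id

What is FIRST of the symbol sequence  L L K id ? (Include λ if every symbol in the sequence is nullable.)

Add FIRST(L)\{λ} = { (, +, - }; L is nullable, continue.
Add FIRST(L)\{λ} = { (, +, - }; L is nullable, continue.
Add FIRST(K) = { ( }; K is not nullable, stop.

{ (, +, - }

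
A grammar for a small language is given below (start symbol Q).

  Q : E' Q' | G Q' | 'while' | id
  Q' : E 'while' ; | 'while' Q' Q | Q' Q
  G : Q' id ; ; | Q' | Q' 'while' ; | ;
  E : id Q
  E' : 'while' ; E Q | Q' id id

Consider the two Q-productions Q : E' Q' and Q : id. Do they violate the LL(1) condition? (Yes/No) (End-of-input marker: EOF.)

Yes

FIRST(E' Q') = { 'while', id } and FIRST(id) = { id }.
Both contain id, so the two alternatives are not disjoint — LL(1) conflict.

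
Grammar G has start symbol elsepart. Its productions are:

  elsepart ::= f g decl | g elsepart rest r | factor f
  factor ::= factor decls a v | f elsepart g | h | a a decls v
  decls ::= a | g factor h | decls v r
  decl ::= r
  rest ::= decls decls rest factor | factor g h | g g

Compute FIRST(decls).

{ a, g }

decls ::= a contributes {a}.
decls ::= g factor h contributes {g}.
From decls ::= decls v r: add FIRST(decls) = { a, g }.
Union: FIRST(decls) = { a, g }.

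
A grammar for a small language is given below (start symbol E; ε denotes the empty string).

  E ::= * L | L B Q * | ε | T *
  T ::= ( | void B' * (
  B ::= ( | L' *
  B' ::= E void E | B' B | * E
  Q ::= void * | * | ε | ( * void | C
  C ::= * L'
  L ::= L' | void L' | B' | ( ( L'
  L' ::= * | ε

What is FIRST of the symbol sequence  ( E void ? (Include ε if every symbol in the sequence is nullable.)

( is a terminal; add {(} and stop.

{ ( }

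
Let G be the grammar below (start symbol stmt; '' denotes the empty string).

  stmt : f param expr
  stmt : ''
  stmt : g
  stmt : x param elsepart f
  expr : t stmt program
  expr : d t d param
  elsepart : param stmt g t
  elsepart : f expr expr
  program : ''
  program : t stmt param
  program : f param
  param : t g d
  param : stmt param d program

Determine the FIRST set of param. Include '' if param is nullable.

{ f, g, t, x }

param : t g d contributes {t}.
From param : stmt param d program: stmt nullable, take FIRST(stmt) ∪ FIRST(param) = { f, g, t, x }.
Union: FIRST(param) = { f, g, t, x }.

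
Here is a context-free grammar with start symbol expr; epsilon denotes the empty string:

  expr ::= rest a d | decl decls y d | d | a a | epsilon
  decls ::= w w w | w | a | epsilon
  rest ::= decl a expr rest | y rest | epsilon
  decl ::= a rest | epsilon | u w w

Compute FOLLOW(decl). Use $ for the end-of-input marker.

In expr ::= decl decls y d: add FIRST(decls y d) = { a, w, y }.
In rest ::= decl a expr rest: add FIRST(a expr rest) = { a }.
Union: FOLLOW(decl) = { a, w, y }.

{ a, w, y }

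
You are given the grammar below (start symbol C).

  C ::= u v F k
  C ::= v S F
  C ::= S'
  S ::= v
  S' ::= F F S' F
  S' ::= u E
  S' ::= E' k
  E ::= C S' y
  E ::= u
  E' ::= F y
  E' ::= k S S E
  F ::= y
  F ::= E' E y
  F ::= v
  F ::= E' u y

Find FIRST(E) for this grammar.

{ k, u, v, y }

From E ::= C S' y: add FIRST(C) = { k, u, v, y }.
E ::= u contributes {u}.
Union: FIRST(E) = { k, u, v, y }.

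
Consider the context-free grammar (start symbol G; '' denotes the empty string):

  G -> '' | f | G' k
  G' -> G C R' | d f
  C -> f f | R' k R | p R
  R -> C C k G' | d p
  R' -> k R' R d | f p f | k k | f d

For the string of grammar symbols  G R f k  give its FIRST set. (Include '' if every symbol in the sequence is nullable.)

Add FIRST(G)\{''} = { d, f, k, p }; G is nullable, continue.
Add FIRST(R) = { d, f, k, p }; R is not nullable, stop.

{ d, f, k, p }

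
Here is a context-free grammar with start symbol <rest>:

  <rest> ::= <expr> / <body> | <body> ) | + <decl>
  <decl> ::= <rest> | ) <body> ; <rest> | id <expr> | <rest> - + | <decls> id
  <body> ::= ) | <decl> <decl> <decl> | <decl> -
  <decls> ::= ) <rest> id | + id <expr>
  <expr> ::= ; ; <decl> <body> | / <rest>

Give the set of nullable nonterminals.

{ } (none)

No nonterminal has an empty production or an RHS whose symbols are all nullable.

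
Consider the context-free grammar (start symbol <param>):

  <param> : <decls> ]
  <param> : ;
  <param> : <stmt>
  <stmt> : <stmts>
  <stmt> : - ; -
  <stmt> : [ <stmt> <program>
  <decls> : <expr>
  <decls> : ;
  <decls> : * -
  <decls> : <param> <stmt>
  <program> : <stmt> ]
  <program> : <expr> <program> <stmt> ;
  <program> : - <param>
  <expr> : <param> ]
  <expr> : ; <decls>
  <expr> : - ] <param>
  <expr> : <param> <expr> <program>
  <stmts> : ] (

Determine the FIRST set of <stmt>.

From <stmt> : <stmts>: add FIRST(<stmts>) = { ] }.
<stmt> : - ; - contributes {-}.
<stmt> : [ <stmt> <program> contributes {[}.
Union: FIRST(<stmt>) = { -, [, ] }.

{ -, [, ] }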